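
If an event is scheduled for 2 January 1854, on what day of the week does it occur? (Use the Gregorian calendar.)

Doomsday rule: the anchor day for the 1800s is Friday. For year 54: 54÷12 = 4 r 6, and 6÷4 = 1, so 4+6+1 = 11.
Friday + 11 ≡ Tuesday — that's 1854's doomsday.
In January the doomsday date is Jan 3 (1854 is not a leap year).
Jan 2 is 1 day before Jan 3; 1 mod 7 = 1, so Tuesday − 1 = Monday.

Monday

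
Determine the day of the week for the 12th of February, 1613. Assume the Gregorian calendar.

Tuesday

Doomsday rule: the anchor day for the 1600s is Tuesday. For year 13: 13÷12 = 1 r 1, and 1÷4 = 0, so 1+1+0 = 2.
Tuesday + 2 ≡ Thursday — that's 1613's doomsday.
In February the doomsday date is Feb 28 (1613 is not a leap year).
Feb 12 is 16 days before Feb 28; 16 mod 7 = 2, so Thursday − 2 = Tuesday.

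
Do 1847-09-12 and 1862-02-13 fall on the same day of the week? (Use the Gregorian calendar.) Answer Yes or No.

No

From Sep 12, 1847 to Feb 13, 1862 is 5268 days.
5268 mod 7 = 4, so they are different weekdays.
(Sep 12, 1847 is a Sunday; Feb 13, 1862 is a Thursday.)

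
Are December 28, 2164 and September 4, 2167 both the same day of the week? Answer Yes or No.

Yes

From Dec 28, 2164 to Sep 4, 2167 is 980 days.
980 mod 7 = 0, so they are the same weekday.
(Dec 28, 2164 is a Friday; Sep 4, 2167 is a Friday.)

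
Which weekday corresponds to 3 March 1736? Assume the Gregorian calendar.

Saturday

Doomsday rule: the anchor day for the 1700s is Sunday. For year 36: 36÷12 = 3 r 0, and 0÷4 = 0, so 3+0+0 = 3.
Sunday + 3 ≡ Wednesday — that's 1736's doomsday.
In March the doomsday date is Mar 14.
Mar 3 is 11 days before Mar 14; 11 mod 7 = 4, so Wednesday − 4 = Saturday.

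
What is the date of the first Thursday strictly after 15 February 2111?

Feb 15, 2111 is a Sunday.
From Sunday to the next Thursday is 4 days.
Feb 15, 2111 + 4 = Feb 19, 2111.

February 19, 2111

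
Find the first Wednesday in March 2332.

March 1, 2332 is a Tuesday.
The first Wednesday is therefore March 2 (1 days later).

March 2, 2332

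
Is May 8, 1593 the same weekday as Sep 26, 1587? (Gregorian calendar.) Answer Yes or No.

Yes

From Sep 26, 1587 to May 8, 1593 is 2051 days.
2051 mod 7 = 0, so they are the same weekday.
(Sep 26, 1587 is a Saturday; May 8, 1593 is a Saturday.)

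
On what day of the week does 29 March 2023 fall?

Wednesday

Doomsday rule: the anchor day for the 2000s is Tuesday. For year 23: 23÷12 = 1 r 11, and 11÷4 = 2, so 1+11+2 = 14.
Tuesday + 14 ≡ Tuesday — that's 2023's doomsday.
In March the doomsday date is Mar 14.
Mar 29 is 15 days after Mar 14; 15 mod 7 = 1, so Tuesday + 1 = Wednesday.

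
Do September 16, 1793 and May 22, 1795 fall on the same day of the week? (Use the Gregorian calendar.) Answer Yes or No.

No

From Sep 16, 1793 to May 22, 1795 is 613 days.
613 mod 7 = 4, so they are different weekdays.
(Sep 16, 1793 is a Monday; May 22, 1795 is a Friday.)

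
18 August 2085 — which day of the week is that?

Saturday

January 1, 2085 is a Monday.
Jan 1, 2085 → Feb 1, 2085: 31 days (January has 31).
Feb 1, 2085 → Mar 1, 2085: 28 days (February has 28).
Mar 1, 2085 → Apr 1, 2085: 31 days (March has 31).
Apr 1, 2085 → May 1, 2085: 30 days (April has 30).
May 1, 2085 → Jun 1, 2085: 31 days (May has 31).
Jun 1, 2085 → Jul 1, 2085: 30 days (June has 30).
Jul 1, 2085 → Aug 1, 2085: 31 days (July has 31).
Aug 1, 2085 → Aug 18, 2085: 17 days.
Total: 229 days.
229 mod 7 = 5, so Monday + 5 = Saturday.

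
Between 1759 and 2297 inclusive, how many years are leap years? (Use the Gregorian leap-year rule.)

Multiples of 4 in [1759,2297]: 135.
Of those, multiples of 100: 5 (not leap unless ÷400).
Multiples of 400: 1.
Leap years = 135 − 5 + 1 = 131.

131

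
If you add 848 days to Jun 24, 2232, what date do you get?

October 20, 2234

+365 (one year) → Jun 24, 2233 (483 left).
+365 (one year) → Jun 24, 2234 (118 left).
Jun has 30 days: +7 → Jul 1, 2234 (111 left).
Jul has 31 days: +31 → Aug 1, 2234 (80 left).
Aug has 31 days: +31 → Sep 1, 2234 (49 left).
Sep has 30 days: +30 → Oct 1, 2234 (19 left).
+19 → Oct 20, 2234.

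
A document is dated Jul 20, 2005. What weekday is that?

Wednesday

Doomsday rule: the anchor day for the 2000s is Tuesday. For year 05: 5÷12 = 0 r 5, and 5÷4 = 1, so 0+5+1 = 6.
Tuesday + 6 ≡ Monday — that's 2005's doomsday.
In July the doomsday date is Jul 11.
Jul 20 is 9 days after Jul 11; 9 mod 7 = 2, so Monday + 2 = Wednesday.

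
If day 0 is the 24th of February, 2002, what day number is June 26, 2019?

6331

Feb 24, 2002 → Feb 24, 2003: 365 days.
Feb 24, 2003 → Feb 24, 2004: 365 days.
Feb 24, 2004 → Feb 24, 2005: 366 days (Feb 29, 2004 is in that span).
Feb 24, 2005 → Feb 24, 2006: 365 days.
Feb 24, 2006 → Feb 24, 2007: 365 days.
Feb 24, 2007 → Feb 24, 2008: 365 days.
Feb 24, 2008 → Feb 24, 2009: 366 days (Feb 29, 2008 is in that span).
Feb 24, 2009 → Feb 24, 2010: 365 days.
Feb 24, 2010 → Feb 24, 2011: 365 days.
Feb 24, 2011 → Feb 24, 2012: 365 days.
Feb 24, 2012 → Feb 24, 2013: 366 days (Feb 29, 2012 is in that span).
Feb 24, 2013 → Feb 24, 2014: 365 days.
Feb 24, 2014 → Feb 24, 2015: 365 days.
Feb 24, 2015 → Feb 24, 2016: 365 days.
Feb 24, 2016 → Feb 24, 2017: 366 days (Feb 29, 2016 is in that span).
Feb 24, 2017 → Feb 24, 2018: 365 days.
Feb 24, 2018 → Feb 24, 2019: 365 days.
Feb 24, 2019 → Mar 24, 2019: 28 days (February has 28).
Mar 24, 2019 → Apr 24, 2019: 31 days (March has 31).
Apr 24, 2019 → May 24, 2019: 30 days (April has 30).
May 24, 2019 → Jun 24, 2019: 31 days (May has 31).
Jun 24, 2019 → Jun 26, 2019: 2 days.
Total: 6331 days.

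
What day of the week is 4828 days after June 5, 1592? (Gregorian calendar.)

Wednesday

Jun 5, 1592 is a Friday.
4828 mod 7 = 5, so 4828 days after a Friday is Friday + 5 = Wednesday.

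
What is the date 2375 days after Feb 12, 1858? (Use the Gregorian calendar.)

+365 (one year) → Feb 12, 1859 (2010 left).
+365 (one year) → Feb 12, 1860 (1645 left).
+366 (one year; includes Feb 29, 1860) → Feb 12, 1861 (1279 left).
+365 (one year) → Feb 12, 1862 (914 left).
+365 (one year) → Feb 12, 1863 (549 left).
+365 (one year) → Feb 12, 1864 (184 left).
Feb has 29 days: +18 → Mar 1, 1864 (166 left).
Mar has 31 days: +31 → Apr 1, 1864 (135 left).
Apr has 30 days: +30 → May 1, 1864 (105 left).
May has 31 days: +31 → Jun 1, 1864 (74 left).
Jun has 30 days: +30 → Jul 1, 1864 (44 left).
Jul has 31 days: +31 → Aug 1, 1864 (13 left).
+13 → Aug 14, 1864.

August 14, 1864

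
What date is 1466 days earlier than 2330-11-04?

October 30, 2326

−365 (one year) → Nov 4, 2329 (1101 left).
−365 (one year) → Nov 4, 2328 (736 left).
−366 (one year; includes Feb 29, 2328) → Nov 4, 2327 (370 left).
−4 → Oct 31, 2327 (end of Oct, 31 days; 366 left).
−31 → Sep 30, 2327 (end of Sep, 30 days; 335 left).
−30 → Aug 31, 2327 (end of Aug, 31 days; 305 left).
−31 → Jul 31, 2327 (end of Jul, 31 days; 274 left).
−31 → Jun 30, 2327 (end of Jun, 30 days; 243 left).
−30 → May 31, 2327 (end of May, 31 days; 213 left).
−31 → Apr 30, 2327 (end of Apr, 30 days; 182 left).
−30 → Mar 31, 2327 (end of Mar, 31 days; 152 left).
−31 → Feb 28, 2327 (end of Feb, 28 days; 121 left).
−28 → Jan 31, 2327 (end of Jan, 31 days; 93 left).
−31 → Dec 31, 2326 (end of Dec, 31 days; 62 left).
−31 → Nov 30, 2326 (end of Nov, 30 days; 31 left).
−30 → Oct 31, 2326 (end of Oct, 31 days; 1 left).
−1 → Oct 30, 2326.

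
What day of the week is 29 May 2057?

January 1, 2057 is a Monday.
Jan 1, 2057 → Feb 1, 2057: 31 days (January has 31).
Feb 1, 2057 → Mar 1, 2057: 28 days (February has 28).
Mar 1, 2057 → Apr 1, 2057: 31 days (March has 31).
Apr 1, 2057 → May 1, 2057: 30 days (April has 30).
May 1, 2057 → May 29, 2057: 28 days.
Total: 148 days.
148 mod 7 = 1, so Monday + 1 = Tuesday.

Tuesday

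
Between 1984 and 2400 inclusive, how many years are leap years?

Multiples of 4 in [1984,2400]: 105.
Of those, multiples of 100: 5 (not leap unless ÷400).
Multiples of 400: 2.
Leap years = 105 − 5 + 2 = 102.

102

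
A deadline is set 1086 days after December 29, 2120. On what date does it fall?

+365 (one year) → Dec 29, 2121 (721 left).
+365 (one year) → Dec 29, 2122 (356 left).
Dec has 31 days: +3 → Jan 1, 2123 (353 left).
Jan has 31 days: +31 → Feb 1, 2123 (322 left).
Feb has 28 days: +28 → Mar 1, 2123 (294 left).
Mar has 31 days: +31 → Apr 1, 2123 (263 left).
Apr has 30 days: +30 → May 1, 2123 (233 left).
May has 31 days: +31 → Jun 1, 2123 (202 left).
Jun has 30 days: +30 → Jul 1, 2123 (172 left).
Jul has 31 days: +31 → Aug 1, 2123 (141 left).
Aug has 31 days: +31 → Sep 1, 2123 (110 left).
Sep has 30 days: +30 → Oct 1, 2123 (80 left).
Oct has 31 days: +31 → Nov 1, 2123 (49 left).
Nov has 30 days: +30 → Dec 1, 2123 (19 left).
+19 → Dec 20, 2123.

December 20, 2123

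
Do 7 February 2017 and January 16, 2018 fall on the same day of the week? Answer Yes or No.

From Feb 7, 2017 to Jan 16, 2018 is 343 days.
343 mod 7 = 0, so they are the same weekday.
(Feb 7, 2017 is a Tuesday; Jan 16, 2018 is a Tuesday.)

Yes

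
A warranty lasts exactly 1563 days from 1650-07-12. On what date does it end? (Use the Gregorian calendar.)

October 22, 1654

+365 (one year) → Jul 12, 1651 (1198 left).
+366 (one year; includes Feb 29, 1652) → Jul 12, 1652 (832 left).
+365 (one year) → Jul 12, 1653 (467 left).
+365 (one year) → Jul 12, 1654 (102 left).
Jul has 31 days: +20 → Aug 1, 1654 (82 left).
Aug has 31 days: +31 → Sep 1, 1654 (51 left).
Sep has 30 days: +30 → Oct 1, 1654 (21 left).
+21 → Oct 22, 1654.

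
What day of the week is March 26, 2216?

Tuesday

Doomsday rule: the anchor day for the 2200s is Friday. For year 16: 16÷12 = 1 r 4, and 4÷4 = 1, so 1+4+1 = 6.
Friday + 6 ≡ Thursday — that's 2216's doomsday.
In March the doomsday date is Mar 14.
Mar 26 is 12 days after Mar 14; 12 mod 7 = 5, so Thursday + 5 = Tuesday.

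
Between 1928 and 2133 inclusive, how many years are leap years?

Multiples of 4 in [1928,2133]: 52.
Of those, multiples of 100: 2 (not leap unless ÷400).
Multiples of 400: 1.
Leap years = 52 − 2 + 1 = 51.

51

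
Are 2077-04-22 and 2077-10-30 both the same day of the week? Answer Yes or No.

From Apr 22, 2077 to Oct 30, 2077 is 191 days.
191 mod 7 = 2, so they are different weekdays.
(Apr 22, 2077 is a Thursday; Oct 30, 2077 is a Saturday.)

No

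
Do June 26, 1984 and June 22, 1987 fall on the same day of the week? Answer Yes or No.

From Jun 26, 1984 to Jun 22, 1987 is 1091 days.
1091 mod 7 = 6, so they are different weekdays.
(Jun 26, 1984 is a Tuesday; Jun 22, 1987 is a Monday.)

No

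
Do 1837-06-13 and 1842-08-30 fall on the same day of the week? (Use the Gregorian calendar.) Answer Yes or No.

From Jun 13, 1837 to Aug 30, 1842 is 1904 days.
1904 mod 7 = 0, so they are the same weekday.
(Jun 13, 1837 is a Tuesday; Aug 30, 1842 is a Tuesday.)

Yes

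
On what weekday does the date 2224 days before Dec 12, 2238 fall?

First find the weekday of Dec 12, 2238. Doomsday rule: the anchor day for the 2200s is Friday. For year 38: 38÷12 = 3 r 2, and 2÷4 = 0, so 3+2+0 = 5.
Friday + 5 ≡ Wednesday — that's 2238's doomsday.
In December the doomsday date is Dec 12.
Dec 12 is the doomsday itself: Wednesday.
2224 mod 7 = 5, so 2224 days before a Wednesday is Wednesday − 5 = Friday.

Friday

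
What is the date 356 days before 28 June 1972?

−28 → May 31, 1972 (end of May, 31 days; 328 left).
−31 → Apr 30, 1972 (end of Apr, 30 days; 297 left).
−30 → Mar 31, 1972 (end of Mar, 31 days; 267 left).
−31 → Feb 29, 1972 (end of Feb, 29 days; 236 left).
−29 → Jan 31, 1972 (end of Jan, 31 days; 207 left).
−31 → Dec 31, 1971 (end of Dec, 31 days; 176 left).
−31 → Nov 30, 1971 (end of Nov, 30 days; 145 left).
−30 → Oct 31, 1971 (end of Oct, 31 days; 115 left).
−31 → Sep 30, 1971 (end of Sep, 30 days; 84 left).
−30 → Aug 31, 1971 (end of Aug, 31 days; 54 left).
−31 → Jul 31, 1971 (end of Jul, 31 days; 23 left).
−23 → Jul 8, 1971.

July 8, 1971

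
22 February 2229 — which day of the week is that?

Sunday

January 1, 2229 is a Thursday.
Jan 1, 2229 → Feb 1, 2229: 31 days (January has 31).
Feb 1, 2229 → Feb 22, 2229: 21 days.
Total: 52 days.
52 mod 7 = 3, so Thursday + 3 = Sunday.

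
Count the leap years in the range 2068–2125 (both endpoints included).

Multiples of 4 in [2068,2125]: 15.
Of those, multiples of 100: 1 (not leap unless ÷400).
Multiples of 400: 0.
Leap years = 15 − 1 + 0 = 14.

14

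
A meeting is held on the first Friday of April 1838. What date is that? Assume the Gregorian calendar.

April 6, 1838

April 1, 1838 is a Sunday.
The first Friday is therefore April 6 (5 days later).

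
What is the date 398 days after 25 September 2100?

October 28, 2101

Sep has 30 days: +6 → Oct 1, 2100 (392 left).
Oct has 31 days: +31 → Nov 1, 2100 (361 left).
Nov has 30 days: +30 → Dec 1, 2100 (331 left).
Dec has 31 days: +31 → Jan 1, 2101 (300 left).
Jan has 31 days: +31 → Feb 1, 2101 (269 left).
Feb has 28 days: +28 → Mar 1, 2101 (241 left).
Mar has 31 days: +31 → Apr 1, 2101 (210 left).
Apr has 30 days: +30 → May 1, 2101 (180 left).
May has 31 days: +31 → Jun 1, 2101 (149 left).
Jun has 30 days: +30 → Jul 1, 2101 (119 left).
Jul has 31 days: +31 → Aug 1, 2101 (88 left).
Aug has 31 days: +31 → Sep 1, 2101 (57 left).
Sep has 30 days: +30 → Oct 1, 2101 (27 left).
+27 → Oct 28, 2101.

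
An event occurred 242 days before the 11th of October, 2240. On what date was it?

February 12, 2240

−11 → Sep 30, 2240 (end of Sep, 30 days; 231 left).
−30 → Aug 31, 2240 (end of Aug, 31 days; 201 left).
−31 → Jul 31, 2240 (end of Jul, 31 days; 170 left).
−31 → Jun 30, 2240 (end of Jun, 30 days; 139 left).
−30 → May 31, 2240 (end of May, 31 days; 109 left).
−31 → Apr 30, 2240 (end of Apr, 30 days; 78 left).
−30 → Mar 31, 2240 (end of Mar, 31 days; 48 left).
−31 → Feb 29, 2240 (end of Feb, 29 days; 17 left).
−17 → Feb 12, 2240.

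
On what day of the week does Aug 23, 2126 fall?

Friday

Doomsday rule: the anchor day for the 2100s is Sunday. For year 26: 26÷12 = 2 r 2, and 2÷4 = 0, so 2+2+0 = 4.
Sunday + 4 ≡ Thursday — that's 2126's doomsday.
In August the doomsday date is Aug 8.
Aug 23 is 15 days after Aug 8; 15 mod 7 = 1, so Thursday + 1 = Friday.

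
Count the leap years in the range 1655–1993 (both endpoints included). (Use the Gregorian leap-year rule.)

82

Multiples of 4 in [1655,1993]: 85.
Of those, multiples of 100: 3 (not leap unless ÷400).
Multiples of 400: 0.
Leap years = 85 − 3 + 0 = 82.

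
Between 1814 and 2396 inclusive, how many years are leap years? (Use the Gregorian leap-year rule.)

Multiples of 4 in [1814,2396]: 146.
Of those, multiples of 100: 5 (not leap unless ÷400).
Multiples of 400: 1.
Leap years = 146 − 5 + 1 = 142.

142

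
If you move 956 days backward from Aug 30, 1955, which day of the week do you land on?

Aug 30, 1955 is a Tuesday.
956 mod 7 = 4, so 956 days before a Tuesday is Tuesday − 4 = Friday.

Friday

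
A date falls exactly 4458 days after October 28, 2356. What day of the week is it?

Oct 28, 2356 is a Sunday.
4458 mod 7 = 6, so 4458 days after a Sunday is Sunday + 6 = Saturday.

Saturday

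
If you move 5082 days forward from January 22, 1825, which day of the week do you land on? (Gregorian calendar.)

Saturday

Jan 22, 1825 is a Saturday.
5082 mod 7 = 0, so 5082 days after a Saturday is Saturday + 0 = Saturday.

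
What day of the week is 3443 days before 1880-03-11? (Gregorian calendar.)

Friday

Mar 11, 1880 is a Thursday.
3443 mod 7 = 6, so 3443 days before a Thursday is Thursday − 6 = Friday.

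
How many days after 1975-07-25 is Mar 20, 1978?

969

Jul 25, 1975 → Jul 25, 1976: 366 days (Feb 29, 1976 is in that span).
Jul 25, 1976 → Jul 25, 1977: 365 days.
Jul 25, 1977 → Aug 25, 1977: 31 days (July has 31).
Aug 25, 1977 → Sep 25, 1977: 31 days (August has 31).
Sep 25, 1977 → Oct 25, 1977: 30 days (September has 30).
Oct 25, 1977 → Nov 25, 1977: 31 days (October has 31).
Nov 25, 1977 → Dec 25, 1977: 30 days (November has 30).
Dec 25, 1977 → Jan 25, 1978: 31 days (December has 31).
Jan 25, 1978 → Feb 25, 1978: 31 days (January has 31).
Feb 25, 1978 → Mar 20, 1978: 23 days.
Total: 969 days.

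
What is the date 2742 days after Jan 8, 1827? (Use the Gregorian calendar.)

July 12, 1834

+365 (one year) → Jan 8, 1828 (2377 left).
+366 (one year; includes Feb 29, 1828) → Jan 8, 1829 (2011 left).
+365 (one year) → Jan 8, 1830 (1646 left).
+365 (one year) → Jan 8, 1831 (1281 left).
+365 (one year) → Jan 8, 1832 (916 left).
+366 (one year; includes Feb 29, 1832) → Jan 8, 1833 (550 left).
+365 (one year) → Jan 8, 1834 (185 left).
Jan has 31 days: +24 → Feb 1, 1834 (161 left).
Feb has 28 days: +28 → Mar 1, 1834 (133 left).
Mar has 31 days: +31 → Apr 1, 1834 (102 left).
Apr has 30 days: +30 → May 1, 1834 (72 left).
May has 31 days: +31 → Jun 1, 1834 (41 left).
Jun has 30 days: +30 → Jul 1, 1834 (11 left).
+11 → Jul 12, 1834.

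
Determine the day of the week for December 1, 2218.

Doomsday rule: the anchor day for the 2200s is Friday. For year 18: 18÷12 = 1 r 6, and 6÷4 = 1, so 1+6+1 = 8.
Friday + 8 ≡ Saturday — that's 2218's doomsday.
In December the doomsday date is Dec 12.
Dec 1 is 11 days before Dec 12; 11 mod 7 = 4, so Saturday − 4 = Tuesday.

Tuesday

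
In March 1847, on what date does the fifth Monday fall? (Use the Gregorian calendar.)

March 29, 1847

March 1, 1847 is a Monday.
The first Monday is therefore March 1 (same day).
The fifth Monday is 1 + 4×7 = March 29.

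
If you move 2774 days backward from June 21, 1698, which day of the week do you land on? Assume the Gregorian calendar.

Thursday

First find the weekday of Jun 21, 1698. Doomsday rule: the anchor day for the 1600s is Tuesday. For year 98: 98÷12 = 8 r 2, and 2÷4 = 0, so 8+2+0 = 10.
Tuesday + 10 ≡ Friday — that's 1698's doomsday.
In June the doomsday date is Jun 6.
Jun 21 is 15 days after Jun 6; 15 mod 7 = 1, so Friday + 1 = Saturday.
2774 mod 7 = 2, so 2774 days before a Saturday is Saturday − 2 = Thursday.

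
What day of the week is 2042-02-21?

Friday

Doomsday rule: the anchor day for the 2000s is Tuesday. For year 42: 42÷12 = 3 r 6, and 6÷4 = 1, so 3+6+1 = 10.
Tuesday + 10 ≡ Friday — that's 2042's doomsday.
In February the doomsday date is Feb 28 (2042 is not a leap year).
Feb 21 is 7 days before Feb 28; 7 mod 7 = 0, so Friday − 0 = Friday.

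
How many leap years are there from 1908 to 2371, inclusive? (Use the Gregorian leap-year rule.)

113

Multiples of 4 in [1908,2371]: 116.
Of those, multiples of 100: 4 (not leap unless ÷400).
Multiples of 400: 1.
Leap years = 116 − 4 + 1 = 113.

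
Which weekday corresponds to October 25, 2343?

Monday

Doomsday rule: the anchor day for the 2300s is Wednesday. For year 43: 43÷12 = 3 r 7, and 7÷4 = 1, so 3+7+1 = 11.
Wednesday + 11 ≡ Sunday — that's 2343's doomsday.
In October the doomsday date is Oct 10.
Oct 25 is 15 days after Oct 10; 15 mod 7 = 1, so Sunday + 1 = Monday.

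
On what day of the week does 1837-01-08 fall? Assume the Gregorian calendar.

Sunday

Doomsday rule: the anchor day for the 1800s is Friday. For year 37: 37÷12 = 3 r 1, and 1÷4 = 0, so 3+1+0 = 4.
Friday + 4 ≡ Tuesday — that's 1837's doomsday.
In January the doomsday date is Jan 3 (1837 is not a leap year).
Jan 8 is 5 days after Jan 3; 5 mod 7 = 5, so Tuesday + 5 = Sunday.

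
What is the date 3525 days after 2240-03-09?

November 2, 2249

+365 (one year) → Mar 9, 2241 (3160 left).
+365 (one year) → Mar 9, 2242 (2795 left).
+365 (one year) → Mar 9, 2243 (2430 left).
+366 (one year; includes Feb 29, 2244) → Mar 9, 2244 (2064 left).
+365 (one year) → Mar 9, 2245 (1699 left).
+365 (one year) → Mar 9, 2246 (1334 left).
+365 (one year) → Mar 9, 2247 (969 left).
+366 (one year; includes Feb 29, 2248) → Mar 9, 2248 (603 left).
+365 (one year) → Mar 9, 2249 (238 left).
Mar has 31 days: +23 → Apr 1, 2249 (215 left).
Apr has 30 days: +30 → May 1, 2249 (185 left).
May has 31 days: +31 → Jun 1, 2249 (154 left).
Jun has 30 days: +30 → Jul 1, 2249 (124 left).
Jul has 31 days: +31 → Aug 1, 2249 (93 left).
Aug has 31 days: +31 → Sep 1, 2249 (62 left).
Sep has 30 days: +30 → Oct 1, 2249 (32 left).
Oct has 31 days: +31 → Nov 1, 2249 (1 left).
+1 → Nov 2, 2249.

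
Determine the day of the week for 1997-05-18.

January 1, 1997 is a Wednesday.
Jan 1, 1997 → Feb 1, 1997: 31 days (January has 31).
Feb 1, 1997 → Mar 1, 1997: 28 days (February has 28).
Mar 1, 1997 → Apr 1, 1997: 31 days (March has 31).
Apr 1, 1997 → May 1, 1997: 30 days (April has 30).
May 1, 1997 → May 18, 1997: 17 days.
Total: 137 days.
137 mod 7 = 4, so Wednesday + 4 = Sunday.

Sunday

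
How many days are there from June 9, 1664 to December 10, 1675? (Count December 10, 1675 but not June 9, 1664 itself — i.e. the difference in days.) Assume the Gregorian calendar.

Jun 9, 1664 → Jun 9, 1665: 365 days.
Jun 9, 1665 → Jun 9, 1666: 365 days.
Jun 9, 1666 → Jun 9, 1667: 365 days.
Jun 9, 1667 → Jun 9, 1668: 366 days (Feb 29, 1668 is in that span).
Jun 9, 1668 → Jun 9, 1669: 365 days.
Jun 9, 1669 → Jun 9, 1670: 365 days.
Jun 9, 1670 → Jun 9, 1671: 365 days.
Jun 9, 1671 → Jun 9, 1672: 366 days (Feb 29, 1672 is in that span).
Jun 9, 1672 → Jun 9, 1673: 365 days.
Jun 9, 1673 → Jun 9, 1674: 365 days.
Jun 9, 1674 → Jun 9, 1675: 365 days.
Jun 9, 1675 → Jul 9, 1675: 30 days (June has 30).
Jul 9, 1675 → Aug 9, 1675: 31 days (July has 31).
Aug 9, 1675 → Sep 9, 1675: 31 days (August has 31).
Sep 9, 1675 → Oct 9, 1675: 30 days (September has 30).
Oct 9, 1675 → Nov 9, 1675: 31 days (October has 31).
Nov 9, 1675 → Dec 9, 1675: 30 days (November has 30).
Dec 9, 1675 → Dec 10, 1675: 1 days.
Total: 4201 days.

4201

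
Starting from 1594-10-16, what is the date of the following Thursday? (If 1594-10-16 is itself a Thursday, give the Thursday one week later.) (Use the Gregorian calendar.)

October 20, 1594

Oct 16, 1594 is a Sunday.
From Sunday to the next Thursday is 4 days.
Oct 16, 1594 + 4 = Oct 20, 1594.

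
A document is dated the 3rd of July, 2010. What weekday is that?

Doomsday rule: the anchor day for the 2000s is Tuesday. For year 10: 10÷12 = 0 r 10, and 10÷4 = 2, so 0+10+2 = 12.
Tuesday + 12 ≡ Sunday — that's 2010's doomsday.
In July the doomsday date is Jul 11.
Jul 3 is 8 days before Jul 11; 8 mod 7 = 1, so Sunday − 1 = Saturday.

Saturday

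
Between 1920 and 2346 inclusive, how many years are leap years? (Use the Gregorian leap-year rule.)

104

Multiples of 4 in [1920,2346]: 107.
Of those, multiples of 100: 4 (not leap unless ÷400).
Multiples of 400: 1.
Leap years = 107 − 4 + 1 = 104.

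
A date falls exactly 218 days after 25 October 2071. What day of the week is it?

Oct 25, 2071 is a Sunday.
218 mod 7 = 1, so 218 days after a Sunday is Sunday + 1 = Monday.

Monday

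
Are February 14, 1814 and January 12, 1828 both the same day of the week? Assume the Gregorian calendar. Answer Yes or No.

From Feb 14, 1814 to Jan 12, 1828 is 5080 days.
5080 mod 7 = 5, so they are different weekdays.
(Feb 14, 1814 is a Monday; Jan 12, 1828 is a Saturday.)

No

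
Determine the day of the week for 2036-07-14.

Monday

January 1, 2036 is a Tuesday.
Jan 1, 2036 → Feb 1, 2036: 31 days (January has 31).
Feb 1, 2036 → Mar 1, 2036: 29 days (February has 29).
Mar 1, 2036 → Apr 1, 2036: 31 days (March has 31).
Apr 1, 2036 → May 1, 2036: 30 days (April has 30).
May 1, 2036 → Jun 1, 2036: 31 days (May has 31).
Jun 1, 2036 → Jul 1, 2036: 30 days (June has 30).
Jul 1, 2036 → Jul 14, 2036: 13 days.
Total: 195 days.
195 mod 7 = 6, so Tuesday + 6 = Monday.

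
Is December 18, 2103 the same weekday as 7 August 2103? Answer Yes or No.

Yes

From Aug 7, 2103 to Dec 18, 2103 is 133 days.
133 mod 7 = 0, so they are the same weekday.
(Aug 7, 2103 is a Tuesday; Dec 18, 2103 is a Tuesday.)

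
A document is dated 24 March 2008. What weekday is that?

Doomsday rule: the anchor day for the 2000s is Tuesday. For year 08: 8÷12 = 0 r 8, and 8÷4 = 2, so 0+8+2 = 10.
Tuesday + 10 ≡ Friday — that's 2008's doomsday.
In March the doomsday date is Mar 14.
Mar 24 is 10 days after Mar 14; 10 mod 7 = 3, so Friday + 3 = Monday.

Monday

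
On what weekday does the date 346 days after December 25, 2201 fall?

First find the weekday of Dec 25, 2201. Doomsday rule: the anchor day for the 2200s is Friday. For year 01: 1÷12 = 0 r 1, and 1÷4 = 0, so 0+1+0 = 1.
Friday + 1 ≡ Saturday — that's 2201's doomsday.
In December the doomsday date is Dec 12.
Dec 25 is 13 days after Dec 12; 13 mod 7 = 6, so Saturday + 6 = Friday.
346 mod 7 = 3, so 346 days after a Friday is Friday + 3 = Monday.

Monday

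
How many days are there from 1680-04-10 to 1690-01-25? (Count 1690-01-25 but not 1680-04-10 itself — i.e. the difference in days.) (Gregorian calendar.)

Apr 10, 1680 → Apr 10, 1681: 365 days.
Apr 10, 1681 → Apr 10, 1682: 365 days.
Apr 10, 1682 → Apr 10, 1683: 365 days.
Apr 10, 1683 → Apr 10, 1684: 366 days (Feb 29, 1684 is in that span).
Apr 10, 1684 → Apr 10, 1685: 365 days.
Apr 10, 1685 → Apr 10, 1686: 365 days.
Apr 10, 1686 → Apr 10, 1687: 365 days.
Apr 10, 1687 → Apr 10, 1688: 366 days (Feb 29, 1688 is in that span).
Apr 10, 1688 → Apr 10, 1689: 365 days.
Apr 10, 1689 → May 10, 1689: 30 days (April has 30).
May 10, 1689 → Jun 10, 1689: 31 days (May has 31).
Jun 10, 1689 → Jul 10, 1689: 30 days (June has 30).
Jul 10, 1689 → Aug 10, 1689: 31 days (July has 31).
Aug 10, 1689 → Sep 10, 1689: 31 days (August has 31).
Sep 10, 1689 → Oct 10, 1689: 30 days (September has 30).
Oct 10, 1689 → Nov 10, 1689: 31 days (October has 31).
Nov 10, 1689 → Dec 10, 1689: 30 days (November has 30).
Dec 10, 1689 → Jan 10, 1690: 31 days (December has 31).
Jan 10, 1690 → Jan 25, 1690: 15 days.
Total: 3577 days.

3577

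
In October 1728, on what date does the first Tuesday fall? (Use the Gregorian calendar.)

October 1, 1728 is a Friday.
The first Tuesday is therefore October 5 (4 days later).

October 5, 1728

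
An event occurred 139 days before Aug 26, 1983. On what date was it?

April 9, 1983

−26 → Jul 31, 1983 (end of Jul, 31 days; 113 left).
−31 → Jun 30, 1983 (end of Jun, 30 days; 82 left).
−30 → May 31, 1983 (end of May, 31 days; 52 left).
−31 → Apr 30, 1983 (end of Apr, 30 days; 21 left).
−21 → Apr 9, 1983.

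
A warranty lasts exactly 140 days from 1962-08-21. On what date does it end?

January 8, 1963

Aug has 31 days: +11 → Sep 1, 1962 (129 left).
Sep has 30 days: +30 → Oct 1, 1962 (99 left).
Oct has 31 days: +31 → Nov 1, 1962 (68 left).
Nov has 30 days: +30 → Dec 1, 1962 (38 left).
Dec has 31 days: +31 → Jan 1, 1963 (7 left).
+7 → Jan 8, 1963.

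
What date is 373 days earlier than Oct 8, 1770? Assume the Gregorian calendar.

September 30, 1769

−8 → Sep 30, 1770 (end of Sep, 30 days; 365 left).
−30 → Aug 31, 1770 (end of Aug, 31 days; 335 left).
−31 → Jul 31, 1770 (end of Jul, 31 days; 304 left).
−31 → Jun 30, 1770 (end of Jun, 30 days; 273 left).
−30 → May 31, 1770 (end of May, 31 days; 243 left).
−31 → Apr 30, 1770 (end of Apr, 30 days; 212 left).
−30 → Mar 31, 1770 (end of Mar, 31 days; 182 left).
−31 → Feb 28, 1770 (end of Feb, 28 days; 151 left).
−28 → Jan 31, 1770 (end of Jan, 31 days; 123 left).
−31 → Dec 31, 1769 (end of Dec, 31 days; 92 left).
−31 → Nov 30, 1769 (end of Nov, 30 days; 61 left).
−30 → Oct 31, 1769 (end of Oct, 31 days; 31 left).
−31 → Sep 30, 1769 (end of Sep, 30 days; 0 left).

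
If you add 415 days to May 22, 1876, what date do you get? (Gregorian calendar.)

+365 (one year) → May 22, 1877 (50 left).
May has 31 days: +10 → Jun 1, 1877 (40 left).
Jun has 30 days: +30 → Jul 1, 1877 (10 left).
+10 → Jul 11, 1877.

July 11, 1877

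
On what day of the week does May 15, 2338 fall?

Doomsday rule: the anchor day for the 2300s is Wednesday. For year 38: 38÷12 = 3 r 2, and 2÷4 = 0, so 3+2+0 = 5.
Wednesday + 5 ≡ Monday — that's 2338's doomsday.
In May the doomsday date is May 9.
May 15 is 6 days after May 9; 6 mod 7 = 6, so Monday + 6 = Sunday.

Sunday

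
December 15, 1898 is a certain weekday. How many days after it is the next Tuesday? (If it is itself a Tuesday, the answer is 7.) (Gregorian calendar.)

Dec 15, 1898 is a Thursday.
From Thursday to the next Tuesday is 5 days.

5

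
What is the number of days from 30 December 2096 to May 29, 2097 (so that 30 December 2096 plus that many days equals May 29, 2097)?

Dec 30, 2096 → Jan 30, 2097: 31 days (December has 31).
Jan 30, 2097 → Feb 28, 2097: 29 days (January has 31).
Feb 28, 2097 → Mar 28, 2097: 28 days (February has 28).
Mar 28, 2097 → Apr 28, 2097: 31 days (March has 31).
Apr 28, 2097 → May 28, 2097: 30 days (April has 30).
May 28, 2097 → May 29, 2097: 1 days.
Total: 150 days.

150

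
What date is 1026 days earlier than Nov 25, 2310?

−365 (one year) → Nov 25, 2309 (661 left).
−365 (one year) → Nov 25, 2308 (296 left).
−25 → Oct 31, 2308 (end of Oct, 31 days; 271 left).
−31 → Sep 30, 2308 (end of Sep, 30 days; 240 left).
−30 → Aug 31, 2308 (end of Aug, 31 days; 210 left).
−31 → Jul 31, 2308 (end of Jul, 31 days; 179 left).
−31 → Jun 30, 2308 (end of Jun, 30 days; 148 left).
−30 → May 31, 2308 (end of May, 31 days; 118 left).
−31 → Apr 30, 2308 (end of Apr, 30 days; 87 left).
−30 → Mar 31, 2308 (end of Mar, 31 days; 57 left).
−31 → Feb 29, 2308 (end of Feb, 29 days; 26 left).
−26 → Feb 3, 2308.

February 3, 2308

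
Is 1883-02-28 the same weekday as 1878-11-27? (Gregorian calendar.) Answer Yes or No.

From Nov 27, 1878 to Feb 28, 1883 is 1554 days.
1554 mod 7 = 0, so they are the same weekday.
(Nov 27, 1878 is a Wednesday; Feb 28, 1883 is a Wednesday.)

Yes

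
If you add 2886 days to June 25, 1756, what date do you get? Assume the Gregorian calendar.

+365 (one year) → Jun 25, 1757 (2521 left).
+365 (one year) → Jun 25, 1758 (2156 left).
+365 (one year) → Jun 25, 1759 (1791 left).
+366 (one year; includes Feb 29, 1760) → Jun 25, 1760 (1425 left).
+365 (one year) → Jun 25, 1761 (1060 left).
+365 (one year) → Jun 25, 1762 (695 left).
+365 (one year) → Jun 25, 1763 (330 left).
Jun has 30 days: +6 → Jul 1, 1763 (324 left).
Jul has 31 days: +31 → Aug 1, 1763 (293 left).
Aug has 31 days: +31 → Sep 1, 1763 (262 left).
Sep has 30 days: +30 → Oct 1, 1763 (232 left).
Oct has 31 days: +31 → Nov 1, 1763 (201 left).
Nov has 30 days: +30 → Dec 1, 1763 (171 left).
Dec has 31 days: +31 → Jan 1, 1764 (140 left).
Jan has 31 days: +31 → Feb 1, 1764 (109 left).
Feb has 29 days: +29 → Mar 1, 1764 (80 left).
Mar has 31 days: +31 → Apr 1, 1764 (49 left).
Apr has 30 days: +30 → May 1, 1764 (19 left).
+19 → May 20, 1764.

May 20, 1764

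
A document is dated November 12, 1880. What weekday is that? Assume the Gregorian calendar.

Friday

Doomsday rule: the anchor day for the 1800s is Friday. For year 80: 80÷12 = 6 r 8, and 8÷4 = 2, so 6+8+2 = 16.
Friday + 16 ≡ Sunday — that's 1880's doomsday.
In November the doomsday date is Nov 7.
Nov 12 is 5 days after Nov 7; 5 mod 7 = 5, so Sunday + 5 = Friday.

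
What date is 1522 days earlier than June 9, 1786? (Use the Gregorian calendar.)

−365 (one year) → Jun 9, 1785 (1157 left).
−365 (one year) → Jun 9, 1784 (792 left).
−366 (one year; includes Feb 29, 1784) → Jun 9, 1783 (426 left).
−365 (one year) → Jun 9, 1782 (61 left).
−9 → May 31, 1782 (end of May, 31 days; 52 left).
−31 → Apr 30, 1782 (end of Apr, 30 days; 21 left).
−21 → Apr 9, 1782.

April 9, 1782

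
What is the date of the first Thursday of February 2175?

February 1, 2175 is a Wednesday.
The first Thursday is therefore February 2 (1 days later).

February 2, 2175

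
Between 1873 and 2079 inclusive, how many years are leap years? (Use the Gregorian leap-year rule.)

50

Multiples of 4 in [1873,2079]: 51.
Of those, multiples of 100: 2 (not leap unless ÷400).
Multiples of 400: 1.
Leap years = 51 − 2 + 1 = 50.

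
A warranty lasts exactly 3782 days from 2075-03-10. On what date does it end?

July 17, 2085

+366 (one year; includes Feb 29, 2076) → Mar 10, 2076 (3416 left).
+365 (one year) → Mar 10, 2077 (3051 left).
+365 (one year) → Mar 10, 2078 (2686 left).
+365 (one year) → Mar 10, 2079 (2321 left).
+366 (one year; includes Feb 29, 2080) → Mar 10, 2080 (1955 left).
+365 (one year) → Mar 10, 2081 (1590 left).
+365 (one year) → Mar 10, 2082 (1225 left).
+365 (one year) → Mar 10, 2083 (860 left).
+366 (one year; includes Feb 29, 2084) → Mar 10, 2084 (494 left).
+365 (one year) → Mar 10, 2085 (129 left).
Mar has 31 days: +22 → Apr 1, 2085 (107 left).
Apr has 30 days: +30 → May 1, 2085 (77 left).
May has 31 days: +31 → Jun 1, 2085 (46 left).
Jun has 30 days: +30 → Jul 1, 2085 (16 left).
+16 → Jul 17, 2085.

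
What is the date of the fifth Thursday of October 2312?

October 31, 2312

October 1, 2312 is a Tuesday.
The first Thursday is therefore October 3 (2 days later).
The fifth Thursday is 3 + 4×7 = October 31.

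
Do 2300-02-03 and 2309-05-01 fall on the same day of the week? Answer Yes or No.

From Feb 3, 2300 to May 1, 2309 is 3374 days.
3374 mod 7 = 0, so they are the same weekday.
(Feb 3, 2300 is a Saturday; May 1, 2309 is a Saturday.)

Yes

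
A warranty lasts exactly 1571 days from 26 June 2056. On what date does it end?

+365 (one year) → Jun 26, 2057 (1206 left).
+365 (one year) → Jun 26, 2058 (841 left).
+365 (one year) → Jun 26, 2059 (476 left).
+366 (one year; includes Feb 29, 2060) → Jun 26, 2060 (110 left).
Jun has 30 days: +5 → Jul 1, 2060 (105 left).
Jul has 31 days: +31 → Aug 1, 2060 (74 left).
Aug has 31 days: +31 → Sep 1, 2060 (43 left).
Sep has 30 days: +30 → Oct 1, 2060 (13 left).
+13 → Oct 14, 2060.

October 14, 2060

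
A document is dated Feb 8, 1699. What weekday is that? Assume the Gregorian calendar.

Doomsday rule: the anchor day for the 1600s is Tuesday. For year 99: 99÷12 = 8 r 3, and 3÷4 = 0, so 8+3+0 = 11.
Tuesday + 11 ≡ Saturday — that's 1699's doomsday.
In February the doomsday date is Feb 28 (1699 is not a leap year).
Feb 8 is 20 days before Feb 28; 20 mod 7 = 6, so Saturday − 6 = Sunday.

Sunday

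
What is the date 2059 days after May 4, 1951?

+366 (one year; includes Feb 29, 1952) → May 4, 1952 (1693 left).
+365 (one year) → May 4, 1953 (1328 left).
+365 (one year) → May 4, 1954 (963 left).
+365 (one year) → May 4, 1955 (598 left).
+366 (one year; includes Feb 29, 1956) → May 4, 1956 (232 left).
May has 31 days: +28 → Jun 1, 1956 (204 left).
Jun has 30 days: +30 → Jul 1, 1956 (174 left).
Jul has 31 days: +31 → Aug 1, 1956 (143 left).
Aug has 31 days: +31 → Sep 1, 1956 (112 left).
Sep has 30 days: +30 → Oct 1, 1956 (82 left).
Oct has 31 days: +31 → Nov 1, 1956 (51 left).
Nov has 30 days: +30 → Dec 1, 1956 (21 left).
+21 → Dec 22, 1956.

December 22, 1956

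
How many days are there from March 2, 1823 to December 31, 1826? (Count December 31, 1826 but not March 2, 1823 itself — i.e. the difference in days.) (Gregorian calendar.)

Mar 2, 1823 → Mar 2, 1824: 366 days (Feb 29, 1824 is in that span).
Mar 2, 1824 → Mar 2, 1825: 365 days.
Mar 2, 1825 → Mar 2, 1826: 365 days.
Mar 2, 1826 → Apr 2, 1826: 31 days (March has 31).
Apr 2, 1826 → May 2, 1826: 30 days (April has 30).
May 2, 1826 → Jun 2, 1826: 31 days (May has 31).
Jun 2, 1826 → Jul 2, 1826: 30 days (June has 30).
Jul 2, 1826 → Aug 2, 1826: 31 days (July has 31).
Aug 2, 1826 → Sep 2, 1826: 31 days (August has 31).
Sep 2, 1826 → Oct 2, 1826: 30 days (September has 30).
Oct 2, 1826 → Nov 2, 1826: 31 days (October has 31).
Nov 2, 1826 → Dec 2, 1826: 30 days (November has 30).
Dec 2, 1826 → Dec 31, 1826: 29 days.
Total: 1400 days.

1400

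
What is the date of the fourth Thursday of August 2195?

August 27, 2195

August 1, 2195 is a Saturday.
The first Thursday is therefore August 6 (5 days later).
The fourth Thursday is 6 + 3×7 = August 27.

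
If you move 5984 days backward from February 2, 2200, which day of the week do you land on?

Monday

First find the weekday of Feb 2, 2200. Doomsday rule: the anchor day for the 2200s is Friday. For year 00: 0÷12 = 0 r 0, and 0÷4 = 0, so 0+0+0 = 0.
Friday + 0 ≡ Friday — that's 2200's doomsday.
In February the doomsday date is Feb 28 (2200 is not a leap year (divisible by 100 but not 400)).
Feb 2 is 26 days before Feb 28; 26 mod 7 = 5, so Friday − 5 = Sunday.
5984 mod 7 = 6, so 5984 days before a Sunday is Sunday − 6 = Monday.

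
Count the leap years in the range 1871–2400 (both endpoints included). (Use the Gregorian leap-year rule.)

Multiples of 4 in [1871,2400]: 133.
Of those, multiples of 100: 6 (not leap unless ÷400).
Multiples of 400: 2.
Leap years = 133 − 6 + 2 = 129.

129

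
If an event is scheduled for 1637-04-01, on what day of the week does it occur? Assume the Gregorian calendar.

Doomsday rule: the anchor day for the 1600s is Tuesday. For year 37: 37÷12 = 3 r 1, and 1÷4 = 0, so 3+1+0 = 4.
Tuesday + 4 ≡ Saturday — that's 1637's doomsday.
In April the doomsday date is Apr 4.
Apr 1 is 3 days before Apr 4; 3 mod 7 = 3, so Saturday − 3 = Wednesday.

Wednesday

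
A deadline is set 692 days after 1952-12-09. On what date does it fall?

+365 (one year) → Dec 9, 1953 (327 left).
Dec has 31 days: +23 → Jan 1, 1954 (304 left).
Jan has 31 days: +31 → Feb 1, 1954 (273 left).
Feb has 28 days: +28 → Mar 1, 1954 (245 left).
Mar has 31 days: +31 → Apr 1, 1954 (214 left).
Apr has 30 days: +30 → May 1, 1954 (184 left).
May has 31 days: +31 → Jun 1, 1954 (153 left).
Jun has 30 days: +30 → Jul 1, 1954 (123 left).
Jul has 31 days: +31 → Aug 1, 1954 (92 left).
Aug has 31 days: +31 → Sep 1, 1954 (61 left).
Sep has 30 days: +30 → Oct 1, 1954 (31 left).
Oct has 31 days: +31 → Nov 1, 1954 (0 left).

November 1, 1954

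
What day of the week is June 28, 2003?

Saturday

Doomsday rule: the anchor day for the 2000s is Tuesday. For year 03: 3÷12 = 0 r 3, and 3÷4 = 0, so 0+3+0 = 3.
Tuesday + 3 ≡ Friday — that's 2003's doomsday.
In June the doomsday date is Jun 6.
Jun 28 is 22 days after Jun 6; 22 mod 7 = 1, so Friday + 1 = Saturday.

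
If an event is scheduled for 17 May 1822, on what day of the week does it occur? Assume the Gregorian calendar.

Doomsday rule: the anchor day for the 1800s is Friday. For year 22: 22÷12 = 1 r 10, and 10÷4 = 2, so 1+10+2 = 13.
Friday + 13 ≡ Thursday — that's 1822's doomsday.
In May the doomsday date is May 9.
May 17 is 8 days after May 9; 8 mod 7 = 1, so Thursday + 1 = Friday.

Friday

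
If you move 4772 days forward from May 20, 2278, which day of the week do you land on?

First find the weekday of May 20, 2278. Doomsday rule: the anchor day for the 2200s is Friday. For year 78: 78÷12 = 6 r 6, and 6÷4 = 1, so 6+6+1 = 13.
Friday + 13 ≡ Thursday — that's 2278's doomsday.
In May the doomsday date is May 9.
May 20 is 11 days after May 9; 11 mod 7 = 4, so Thursday + 4 = Monday.
4772 mod 7 = 5, so 4772 days after a Monday is Monday + 5 = Saturday.

Saturday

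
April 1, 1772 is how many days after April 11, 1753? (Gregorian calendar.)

Apr 11, 1753 → Apr 11, 1754: 365 days.
Apr 11, 1754 → Apr 11, 1755: 365 days.
Apr 11, 1755 → Apr 11, 1756: 366 days (Feb 29, 1756 is in that span).
Apr 11, 1756 → Apr 11, 1757: 365 days.
Apr 11, 1757 → Apr 11, 1758: 365 days.
Apr 11, 1758 → Apr 11, 1759: 365 days.
Apr 11, 1759 → Apr 11, 1760: 366 days (Feb 29, 1760 is in that span).
Apr 11, 1760 → Apr 11, 1761: 365 days.
Apr 11, 1761 → Apr 11, 1762: 365 days.
Apr 11, 1762 → Apr 11, 1763: 365 days.
Apr 11, 1763 → Apr 11, 1764: 366 days (Feb 29, 1764 is in that span).
Apr 11, 1764 → Apr 11, 1765: 365 days.
Apr 11, 1765 → Apr 11, 1766: 365 days.
Apr 11, 1766 → Apr 11, 1767: 365 days.
Apr 11, 1767 → Apr 11, 1768: 366 days (Feb 29, 1768 is in that span).
Apr 11, 1768 → Apr 11, 1769: 365 days.
Apr 11, 1769 → Apr 11, 1770: 365 days.
Apr 11, 1770 → Apr 11, 1771: 365 days.
Apr 11, 1771 → May 11, 1771: 30 days (April has 30).
May 11, 1771 → Jun 11, 1771: 31 days (May has 31).
Jun 11, 1771 → Jul 11, 1771: 30 days (June has 30).
Jul 11, 1771 → Aug 11, 1771: 31 days (July has 31).
Aug 11, 1771 → Sep 11, 1771: 31 days (August has 31).
Sep 11, 1771 → Oct 11, 1771: 30 days (September has 30).
Oct 11, 1771 → Nov 11, 1771: 31 days (October has 31).
Nov 11, 1771 → Dec 11, 1771: 30 days (November has 30).
Dec 11, 1771 → Jan 11, 1772: 31 days (December has 31).
Jan 11, 1772 → Feb 11, 1772: 31 days (January has 31).
Feb 11, 1772 → Mar 11, 1772: 29 days (February has 29).
Mar 11, 1772 → Apr 1, 1772: 21 days.
Total: 6930 days.

6930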